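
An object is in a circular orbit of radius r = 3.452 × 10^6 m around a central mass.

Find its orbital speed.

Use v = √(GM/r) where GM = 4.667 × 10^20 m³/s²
r = 3.452 × 10^6 m
GM = 4.667 × 10^20 m³/s²
GM/r = (4.667 × 10^20) / (3.452 × 10^6) = 1.35197 × 10^14 m²/s²
v = √(GM/r) = 1.16274 × 10^7 m/s ≈ 1.163 × 10^4 km/s

Final answer: 1.163 × 10^4 km/s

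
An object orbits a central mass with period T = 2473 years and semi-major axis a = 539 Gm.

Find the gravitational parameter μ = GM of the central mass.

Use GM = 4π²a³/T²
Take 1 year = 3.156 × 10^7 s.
T = 2473 years = 7.80479 × 10^10 s
a = 539 Gm = 5.39 × 10^11 m
a³ = 1.56591 × 10^35 m³
T² = 6.09147 × 10^21 s²
GM = 4π² × (1.56591 × 10^35) / (6.09147 × 10^21) = 1.01485 × 10^15 m³/s²
GM ≈ 1.015 × 10^15 m³/s²

Final answer: GM = 1.015 × 10^15 m³/s²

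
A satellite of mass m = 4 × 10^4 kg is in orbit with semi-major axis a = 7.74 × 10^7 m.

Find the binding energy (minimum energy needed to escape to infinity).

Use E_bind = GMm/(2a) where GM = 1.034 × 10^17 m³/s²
a = 7.74 × 10^7 m
GM = 1.034 × 10^17 m³/s²
m = 4 × 10^4 kg
GMm = 1.034 × 10^17 × 40000 = 4.136 × 10^21 m³·kg/s²
2a = 1.548 × 10^8 m
E_bind = GMm/(2a) = 2.67183 × 10^13 J ≈ 26.72 TJ

Final answer: 26.72 TJ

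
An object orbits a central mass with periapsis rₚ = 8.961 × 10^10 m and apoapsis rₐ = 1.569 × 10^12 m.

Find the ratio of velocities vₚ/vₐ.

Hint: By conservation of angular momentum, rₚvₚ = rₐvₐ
rₚ = 8.961 × 10^10 m
rₐ = 1.569 × 10^12 m
rₚvₚ = rₐvₐ  ⇒  vₚ/vₐ = rₐ/rₚ
vₚ/vₐ = (1.569 × 10^12) / (8.961 × 10^10) = 17.5092

Final answer: vₚ/vₐ = 17.51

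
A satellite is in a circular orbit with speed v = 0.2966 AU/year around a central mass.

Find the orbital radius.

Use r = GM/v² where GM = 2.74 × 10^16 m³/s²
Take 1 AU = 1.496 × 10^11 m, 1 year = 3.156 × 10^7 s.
v = 0.2966 AU/year = 1405.94 m/s
GM = 2.74 × 10^16 m³/s²
v² = 1.97666 × 10^6 m²/s²
r = GM/v² = (2.74 × 10^16) / (1.97666 × 10^6) = 1.38618 × 10^10 m ≈ 0.09266 AU

Final answer: 0.09266 AU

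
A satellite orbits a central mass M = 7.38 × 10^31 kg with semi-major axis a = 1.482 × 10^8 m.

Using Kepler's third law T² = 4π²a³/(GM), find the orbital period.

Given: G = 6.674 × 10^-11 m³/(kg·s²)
M = 7.38 × 10^31 kg
GM = G × M = 6.674 × 10^-11 × 7.38 × 10^31 = 4.92541 × 10^21 m³/s²
a = 1.482 × 10^8 m
a³ = 3.25495 × 10^24 m³
T = 2π √(a³/GM) = 2π √((3.25495 × 10^24) / (4.92541 × 10^21)) = 2π × 25.707 s
T = 161.522 s ≈ 2.692 minutes

Final answer: 2.692 minutes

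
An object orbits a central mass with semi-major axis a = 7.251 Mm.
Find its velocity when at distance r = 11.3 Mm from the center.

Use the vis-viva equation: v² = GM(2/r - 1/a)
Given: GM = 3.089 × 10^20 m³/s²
a = 7.251 Mm = 7.251 × 10^6 m
r = 11.3 Mm = 1.13 × 10^7 m
GM = 3.089 × 10^20 m³/s²
2/r − 1/a = 1.76991 × 10^-7 − 1.37912 × 10^-7 = 3.90791 × 10^-8 m⁻¹
v² = GM (2/r − 1/a) = 1.20715 × 10^13 m²/s²
v = 3.47441 × 10^6 m/s ≈ 3474 km/s

Final answer: 3474 km/s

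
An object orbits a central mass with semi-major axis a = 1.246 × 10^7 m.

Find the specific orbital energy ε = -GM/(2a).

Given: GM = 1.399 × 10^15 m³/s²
a = 1.246 × 10^7 m
GM = 1.399 × 10^15 m³/s²
2a = 2.492 × 10^7 m
ε = −GM/(2a) = -5.61396 × 10^7 J/kg ≈ -56.14 MJ/kg

Final answer: -56.14 MJ/kg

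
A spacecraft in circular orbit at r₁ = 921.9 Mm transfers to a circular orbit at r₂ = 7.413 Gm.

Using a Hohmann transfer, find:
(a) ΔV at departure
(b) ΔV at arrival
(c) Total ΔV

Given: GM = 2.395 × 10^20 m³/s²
r₁ = 921.9 Mm = 9.219 × 10^8 m
r₂ = 7.413 Gm = 7.413 × 10^9 m
GM = 2.395 × 10^20 m³/s²
Transfer ellipse: a_t = (r₁ + r₂)/2 = 4.16745 × 10^9 m
Circular speed at r₁: v₁ = √(GM/r₁) = 509696 m/s
Transfer speed at r₁ (periapsis): v₁ₜ = √(GM(2/r₁ − 1/a_t)) = 679787 m/s
(a) ΔV₁ = v₁ₜ − v₁ = 170091 m/s ≈ 170.1 km/s
Circular speed at r₂: v₂ = √(GM/r₂) = 179745 m/s
Transfer speed at r₂ (apoapsis): v₂ₜ = √(GM(2/r₂ − 1/a_t)) = 84540 m/s
(b) ΔV₂ = v₂ − v₂ₜ = 95204.5 m/s ≈ 95.2 km/s
(c) ΔV_total = ΔV₁ + ΔV₂ = 265296 m/s ≈ 265.3 km/s

Final answer:
(a) ΔV₁ = 170.1 km/s
(b) ΔV₂ = 95.2 km/s
(c) ΔV_total = 265.3 km/s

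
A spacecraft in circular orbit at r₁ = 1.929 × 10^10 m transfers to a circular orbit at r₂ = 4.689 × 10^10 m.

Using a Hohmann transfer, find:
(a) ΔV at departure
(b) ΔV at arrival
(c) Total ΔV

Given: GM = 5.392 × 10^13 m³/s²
r₁ = 1.929 × 10^10 m
r₂ = 4.689 × 10^10 m
GM = 5.392 × 10^13 m³/s²
Transfer ellipse: a_t = (r₁ + r₂)/2 = 3.309 × 10^10 m
Circular speed at r₁: v₁ = √(GM/r₁) = 52.8699 m/s
Transfer speed at r₁ (periapsis): v₁ₜ = √(GM(2/r₁ − 1/a_t)) = 62.9362 m/s
(a) ΔV₁ = v₁ₜ − v₁ = 10.0663 m/s ≈ 10.07 m/s
Circular speed at r₂: v₂ = √(GM/r₂) = 33.9105 m/s
Transfer speed at r₂ (apoapsis): v₂ₜ = √(GM(2/r₂ − 1/a_t)) = 25.8912 m/s
(b) ΔV₂ = v₂ − v₂ₜ = 8.01933 m/s ≈ 8.019 m/s
(c) ΔV_total = ΔV₁ + ΔV₂ = 18.0856 m/s ≈ 18.09 m/s

Final answer:
(a) ΔV₁ = 10.07 m/s
(b) ΔV₂ = 8.019 m/s
(c) ΔV_total = 18.09 m/s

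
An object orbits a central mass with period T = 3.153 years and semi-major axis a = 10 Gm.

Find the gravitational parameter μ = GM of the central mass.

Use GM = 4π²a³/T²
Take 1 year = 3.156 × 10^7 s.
T = 3.153 years = 9.95087 × 10^7 s
a = 10 Gm = 1 × 10^10 m
a³ = 1 × 10^30 m³
T² = 9.90198 × 10^15 s²
GM = 4π² × (1 × 10^30) / (9.90198 × 10^15) = 3.98692 × 10^15 m³/s²
GM ≈ 3.987 × 10^15 m³/s²

Final answer: GM = 3.987 × 10^15 m³/s²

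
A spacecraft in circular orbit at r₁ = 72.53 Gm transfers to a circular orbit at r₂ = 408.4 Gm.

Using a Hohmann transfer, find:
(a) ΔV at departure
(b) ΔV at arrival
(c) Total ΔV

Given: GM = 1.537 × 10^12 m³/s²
r₁ = 72.53 Gm = 7.253 × 10^10 m
r₂ = 408.4 Gm = 4.084 × 10^11 m
GM = 1.537 × 10^12 m³/s²
Transfer ellipse: a_t = (r₁ + r₂)/2 = 2.40465 × 10^11 m
Circular speed at r₁: v₁ = √(GM/r₁) = 4.60339 m/s
Transfer speed at r₁ (periapsis): v₁ₜ = √(GM(2/r₁ − 1/a_t)) = 5.99922 m/s
(a) ΔV₁ = v₁ₜ − v₁ = 1.39583 m/s ≈ 1.396 m/s
Circular speed at r₂: v₂ = √(GM/r₂) = 1.93997 m/s
Transfer speed at r₂ (apoapsis): v₂ₜ = √(GM(2/r₂ − 1/a_t)) = 1.06544 m/s
(b) ΔV₂ = v₂ − v₂ₜ = 0.874531 m/s ≈ 0.8745 m/s
(c) ΔV_total = ΔV₁ + ΔV₂ = 2.27036 m/s ≈ 2.27 m/s

Final answer:
(a) ΔV₁ = 1.396 m/s
(b) ΔV₂ = 0.8745 m/s
(c) ΔV_total = 2.27 m/s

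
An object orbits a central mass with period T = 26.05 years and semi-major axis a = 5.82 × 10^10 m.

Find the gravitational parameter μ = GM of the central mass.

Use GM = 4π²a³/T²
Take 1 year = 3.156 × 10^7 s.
T = 26.05 years = 8.22138 × 10^8 s
a = 5.82 × 10^10 m
a³ = 1.97137 × 10^32 m³
T² = 6.75911 × 10^17 s²
GM = 4π² × (1.97137 × 10^32) / (6.75911 × 10^17) = 1.15143 × 10^16 m³/s²
GM ≈ 1.151 × 10^16 m³/s²

Final answer: GM = 1.151 × 10^16 m³/s²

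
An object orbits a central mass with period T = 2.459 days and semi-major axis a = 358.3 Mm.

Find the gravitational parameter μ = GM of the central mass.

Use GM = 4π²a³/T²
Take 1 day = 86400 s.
T = 2.459 days = 212458 s
a = 358.3 Mm = 3.583 × 10^8 m
a³ = 4.59982 × 10^25 m³
T² = 4.51382 × 10^10 s²
GM = 4π² × (4.59982 × 10^25) / (4.51382 × 10^10) = 4.02305 × 10^16 m³/s²
GM ≈ 4.023 × 10^16 m³/s²

Final answer: GM = 4.023 × 10^16 m³/s²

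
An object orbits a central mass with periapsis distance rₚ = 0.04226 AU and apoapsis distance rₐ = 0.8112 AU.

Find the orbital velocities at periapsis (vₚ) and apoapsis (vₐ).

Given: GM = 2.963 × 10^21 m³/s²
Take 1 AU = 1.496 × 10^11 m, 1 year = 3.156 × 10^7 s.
rₚ = 0.04226 AU = 6.3221 × 10^9 m
rₐ = 0.8112 AU = 1.21356 × 10^11 m
GM = 2.963 × 10^21 m³/s²
a = (rₚ + rₐ)/2 = 6.38388 × 10^10 m
Vis-viva: v² = GM (2/r − 1/a)
vₚ² = 2.963 × 10^21 × (3.16351 × 10^-10 − 1.56645 × 10^-11) = 8.90934 × 10^11 m²/s²
vₚ = 943893 m/s ≈ 199.1 AU/year
vₐ² = 2.963 × 10^21 × (1.64805 × 10^-11 − 1.56645 × 10^-11) = 2.41796 × 10^9 m²/s²
vₐ = 49172.7 m/s ≈ 10.37 AU/year

Final answer: vₚ = 199.1 AU/year, vₐ = 10.37 AU/year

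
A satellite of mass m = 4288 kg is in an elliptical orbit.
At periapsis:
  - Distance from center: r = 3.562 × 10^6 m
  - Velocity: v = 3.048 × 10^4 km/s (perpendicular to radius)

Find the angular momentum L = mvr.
r = 3.562 × 10^6 m
v = 3.048 × 10^4 km/s = 3.048 × 10^7 m/s
vr = 3.048 × 10^7 × 3.562 × 10^6 = 1.0857 × 10^14 m²/s
L = m × vr = 4288 × 1.0857 × 10^14 = 4.65547 × 10^17 kg·m²/s ≈ 4.655 × 10^17 kg·m²/s

Final answer: L = 4.655 × 10^17 kg·m²/s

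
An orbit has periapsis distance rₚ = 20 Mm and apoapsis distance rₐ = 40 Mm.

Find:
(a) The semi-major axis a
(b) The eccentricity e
rₚ = 20 Mm = 2 × 10^7 m
rₐ = 40 Mm = 4 × 10^7 m
(a) a = (rₚ + rₐ)/2 = 3 × 10^7 m ≈ 30 Mm
(b) e = (rₐ − rₚ)/(rₐ + rₚ) = (2 × 10^7) / (6 × 10^7) = 0.333333

Final answer:
(a) a = 30 Mm
(b) e = 0.3333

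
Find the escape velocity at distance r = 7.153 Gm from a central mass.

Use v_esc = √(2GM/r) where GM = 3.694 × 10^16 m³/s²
r = 7.153 Gm = 7.153 × 10^9 m
GM = 3.694 × 10^16 m³/s²
2GM/r = 2 × (3.694 × 10^16) / (7.153 × 10^9) = 1.03285 × 10^7 m²/s²
v_esc = √(2GM/r) = 3213.8 m/s ≈ 3.214 km/s

Final answer: 3.214 km/s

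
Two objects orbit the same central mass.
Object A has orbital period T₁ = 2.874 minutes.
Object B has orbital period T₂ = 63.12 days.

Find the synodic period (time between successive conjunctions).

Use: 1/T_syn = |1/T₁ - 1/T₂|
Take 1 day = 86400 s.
T₁ = 2.874 minutes = 172.44 s
T₂ = 63.12 days = 5.45357 × 10^6 s
1/T₁ = 0.00579912 s⁻¹
1/T₂ = 1.83366 × 10^-7 s⁻¹
|1/T₁ − 1/T₂| = 0.00579894 s⁻¹
T_syn = 1 / |1/T₁ − 1/T₂| = 172.445 s ≈ 2.874 minutes

Final answer: T_syn = 2.874 minutes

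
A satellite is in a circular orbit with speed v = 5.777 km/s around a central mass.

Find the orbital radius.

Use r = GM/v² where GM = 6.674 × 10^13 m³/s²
v = 5.777 km/s = 5777 m/s
GM = 6.674 × 10^13 m³/s²
v² = 3.33737 × 10^7 m²/s²
r = GM/v² = (6.674 × 10^13) / (3.33737 × 10^7) = 1.99978 × 10^6 m ≈ 2 Mm

Final answer: 2 Mm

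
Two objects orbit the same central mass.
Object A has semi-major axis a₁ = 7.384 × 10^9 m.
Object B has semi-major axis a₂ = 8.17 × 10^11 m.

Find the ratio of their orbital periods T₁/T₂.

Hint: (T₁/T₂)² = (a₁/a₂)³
a₁ = 7.384 × 10^9 m
a₂ = 8.17 × 10^11 m
a₁/a₂ = 0.00903794
T₁/T₂ = (a₁/a₂)^(3/2) = (0.00903794)^1.5 = 0.00085922

Final answer: T₁/T₂ = 0.0008592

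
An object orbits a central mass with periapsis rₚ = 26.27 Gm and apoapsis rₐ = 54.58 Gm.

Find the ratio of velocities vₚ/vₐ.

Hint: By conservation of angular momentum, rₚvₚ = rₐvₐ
rₚ = 26.27 Gm = 2.627 × 10^10 m
rₐ = 54.58 Gm = 5.458 × 10^10 m
rₚvₚ = rₐvₐ  ⇒  vₚ/vₐ = rₐ/rₚ
vₚ/vₐ = (5.458 × 10^10) / (2.627 × 10^10) = 2.07766

Final answer: vₚ/vₐ = 2.078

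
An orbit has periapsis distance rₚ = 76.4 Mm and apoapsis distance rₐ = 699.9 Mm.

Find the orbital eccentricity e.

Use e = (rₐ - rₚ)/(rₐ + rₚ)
rₚ = 76.4 Mm = 7.64 × 10^7 m
rₐ = 699.9 Mm = 6.999 × 10^8 m
rₐ − rₚ = 6.235 × 10^8 m
rₐ + rₚ = 7.763 × 10^8 m
e = (rₐ − rₚ)/(rₐ + rₚ) = 0.803169

Final answer: e = 0.8032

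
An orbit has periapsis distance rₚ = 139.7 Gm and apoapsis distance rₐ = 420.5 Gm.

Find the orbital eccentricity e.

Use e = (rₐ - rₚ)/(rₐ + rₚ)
rₚ = 139.7 Gm = 1.397 × 10^11 m
rₐ = 420.5 Gm = 4.205 × 10^11 m
rₐ − rₚ = 2.808 × 10^11 m
rₐ + rₚ = 5.602 × 10^11 m
e = (rₐ − rₚ)/(rₐ + rₚ) = 0.50125

Final answer: e = 0.5012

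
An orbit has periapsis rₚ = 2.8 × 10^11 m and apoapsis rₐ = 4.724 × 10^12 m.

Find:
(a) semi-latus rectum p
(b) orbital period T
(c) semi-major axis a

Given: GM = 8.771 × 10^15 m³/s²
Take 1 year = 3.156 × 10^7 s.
rₚ = 2.8 × 10^11 m
rₐ = 4.724 × 10^12 m
GM = 8.771 × 10^15 m³/s²
a = (rₚ + rₐ)/2 = 2.502 × 10^12 m
e = (rₐ − rₚ)/(rₐ + rₚ) = (4.444 × 10^12) / (5.004 × 10^12) = 0.88809
(a) 1 − e² = 0.211297;  p = a(1 − e²) = 2.502 × 10^12 × 0.211297 = 5.28665 × 10^11 m ≈ 5.287 × 10^11 m
(b) a³ = 1.56625 × 10^37 m³;  T = 2π √(a³/GM) = 2π × 4.22578 × 10^10 s = 2.65513 × 10^11 s ≈ 8413 years
(c) a = 2.502 × 10^12 m ≈ 2.502 × 10^12 m

Final answer:
(a) semi-latus rectum p = 5.287 × 10^11 m
(b) orbital period T = 8413 years
(c) semi-major axis a = 2.502 × 10^12 m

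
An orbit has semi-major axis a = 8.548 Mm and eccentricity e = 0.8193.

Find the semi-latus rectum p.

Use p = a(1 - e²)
a = 8.548 Mm = 8.548 × 10^6 m
e = 0.8193,  e² = 0.671252,  1 − e² = 0.328748
p = a(1 − e²) = 8.548 × 10^6 m × 0.328748 = 2.81013 × 10^6 m ≈ 2.81 Mm

Final answer: p = 2.81 Mm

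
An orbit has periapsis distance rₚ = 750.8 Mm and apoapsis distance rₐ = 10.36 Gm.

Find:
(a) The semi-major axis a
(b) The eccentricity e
rₚ = 750.8 Mm = 7.508 × 10^8 m
rₐ = 10.36 Gm = 1.036 × 10^10 m
(a) a = (rₚ + rₐ)/2 = 5.5554 × 10^9 m ≈ 5.555 Gm
(b) e = (rₐ − rₚ)/(rₐ + rₚ) = (9.6092 × 10^9) / (1.11108 × 10^10) = 0.864852

Final answer:
(a) a = 5.555 Gm
(b) e = 0.8649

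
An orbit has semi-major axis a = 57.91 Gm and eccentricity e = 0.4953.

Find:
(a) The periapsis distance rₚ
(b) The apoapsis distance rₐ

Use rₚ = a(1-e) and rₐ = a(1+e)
a = 57.91 Gm = 5.791 × 10^10 m
e = 0.4953:  1 − e = 0.5047,  1 + e = 1.4953
(a) rₚ = a(1 − e) = 5.791 × 10^10 m × 0.5047 = 2.92272 × 10^10 m ≈ 29.23 Gm
(b) rₐ = a(1 + e) = 5.791 × 10^10 m × 1.4953 = 8.65928 × 10^10 m ≈ 86.59 Gm

Final answer:
(a) rₚ = 29.23 Gm
(b) rₐ = 86.59 Gm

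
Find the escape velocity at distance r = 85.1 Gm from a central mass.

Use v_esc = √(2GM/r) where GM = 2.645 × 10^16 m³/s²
r = 85.1 Gm = 8.51 × 10^10 m
GM = 2.645 × 10^16 m³/s²
2GM/r = 2 × (2.645 × 10^16) / (8.51 × 10^10) = 621622 m²/s²
v_esc = √(2GM/r) = 788.43 m/s ≈ 788.4 m/s

Final answer: 788.4 m/s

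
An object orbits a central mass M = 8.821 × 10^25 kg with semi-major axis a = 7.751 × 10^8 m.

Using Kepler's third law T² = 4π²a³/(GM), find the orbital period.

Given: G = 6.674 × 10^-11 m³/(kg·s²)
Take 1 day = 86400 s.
M = 8.821 × 10^25 kg
GM = G × M = 6.674 × 10^-11 × 8.821 × 10^25 = 5.88714 × 10^15 m³/s²
a = 7.751 × 10^8 m
a³ = 4.65665 × 10^26 m³
T = 2π √(a³/GM) = 2π √((4.65665 × 10^26) / (5.88714 × 10^15)) = 2π × 281245 s
T = 1.76711 × 10^6 s ≈ 20.45 days

Final answer: 20.45 days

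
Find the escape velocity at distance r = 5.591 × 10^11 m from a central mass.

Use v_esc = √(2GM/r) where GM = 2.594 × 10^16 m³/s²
r = 5.591 × 10^11 m
GM = 2.594 × 10^16 m³/s²
2GM/r = 2 × (2.594 × 10^16) / (5.591 × 10^11) = 92792 m²/s²
v_esc = √(2GM/r) = 304.618 m/s ≈ 304.6 m/s

Final answer: 304.6 m/s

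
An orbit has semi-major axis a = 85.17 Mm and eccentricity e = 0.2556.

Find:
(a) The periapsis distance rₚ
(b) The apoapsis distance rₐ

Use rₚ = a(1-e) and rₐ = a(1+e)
a = 85.17 Mm = 8.517 × 10^7 m
e = 0.2556:  1 − e = 0.7444,  1 + e = 1.2556
(a) rₚ = a(1 − e) = 8.517 × 10^7 m × 0.7444 = 6.34005 × 10^7 m ≈ 63.4 Mm
(b) rₐ = a(1 + e) = 8.517 × 10^7 m × 1.2556 = 1.06939 × 10^8 m ≈ 106.9 Mm

Final answer:
(a) rₚ = 63.4 Mm
(b) rₐ = 106.9 Mm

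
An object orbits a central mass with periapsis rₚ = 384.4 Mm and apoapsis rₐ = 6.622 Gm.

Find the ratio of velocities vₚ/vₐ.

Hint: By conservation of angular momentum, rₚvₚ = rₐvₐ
rₚ = 384.4 Mm = 3.844 × 10^8 m
rₐ = 6.622 Gm = 6.622 × 10^9 m
rₚvₚ = rₐvₐ  ⇒  vₚ/vₐ = rₐ/rₚ
vₚ/vₐ = (6.622 × 10^9) / (3.844 × 10^8) = 17.2268

Final answer: vₚ/vₐ = 17.23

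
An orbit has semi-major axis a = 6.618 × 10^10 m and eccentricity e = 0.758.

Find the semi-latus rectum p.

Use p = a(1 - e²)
a = 6.618 × 10^10 m
e = 0.758,  e² = 0.574564,  1 − e² = 0.425436
p = a(1 − e²) = 6.618 × 10^10 m × 0.425436 = 2.81554 × 10^10 m ≈ 2.816 × 10^10 m

Final answer: p = 2.816 × 10^10 m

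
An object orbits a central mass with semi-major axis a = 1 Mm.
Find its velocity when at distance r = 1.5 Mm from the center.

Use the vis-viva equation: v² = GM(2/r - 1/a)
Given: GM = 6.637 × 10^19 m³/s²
a = 1 Mm = 1 × 10^6 m
r = 1.5 Mm = 1.5 × 10^6 m
GM = 6.637 × 10^19 m³/s²
2/r − 1/a = 1.33333 × 10^-6 − 1 × 10^-6 = 3.33333 × 10^-7 m⁻¹
v² = GM (2/r − 1/a) = 2.21233 × 10^13 m²/s²
v = 4.70354 × 10^6 m/s ≈ 4704 km/s

Final answer: 4704 km/s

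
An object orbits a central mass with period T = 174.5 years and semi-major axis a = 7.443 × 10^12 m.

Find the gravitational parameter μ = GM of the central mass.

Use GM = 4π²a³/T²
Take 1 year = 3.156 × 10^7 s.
T = 174.5 years = 5.50722 × 10^9 s
a = 7.443 × 10^12 m
a³ = 4.12329 × 10^38 m³
T² = 3.03295 × 10^19 s²
GM = 4π² × (4.12329 × 10^38) / (3.03295 × 10^19) = 5.36709 × 10^20 m³/s²
GM ≈ 5.367 × 10^20 m³/s²

Final answer: GM = 5.367 × 10^20 m³/s²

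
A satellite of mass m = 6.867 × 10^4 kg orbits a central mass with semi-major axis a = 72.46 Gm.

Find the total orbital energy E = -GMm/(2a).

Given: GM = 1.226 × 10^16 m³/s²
a = 72.46 Gm = 7.246 × 10^10 m
GM = 1.226 × 10^16 m³/s²
2a = 1.4492 × 10^11 m
GMm = 1.226 × 10^16 × 68670 = 8.41894 × 10^20 m³·kg/s²
E = −GMm/(2a) = -5.80937 × 10^9 J ≈ -5.809 GJ

Final answer: -5.809 GJ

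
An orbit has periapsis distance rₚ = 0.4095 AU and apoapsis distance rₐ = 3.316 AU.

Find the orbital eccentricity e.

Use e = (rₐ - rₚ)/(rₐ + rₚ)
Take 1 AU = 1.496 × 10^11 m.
rₚ = 0.4095 AU = 6.12612 × 10^10 m
rₐ = 3.316 AU = 4.96074 × 10^11 m
rₐ − rₚ = 4.34812 × 10^11 m
rₐ + rₚ = 5.57335 × 10^11 m
e = (rₐ − rₚ)/(rₐ + rₚ) = 0.780164

Final answer: e = 0.7802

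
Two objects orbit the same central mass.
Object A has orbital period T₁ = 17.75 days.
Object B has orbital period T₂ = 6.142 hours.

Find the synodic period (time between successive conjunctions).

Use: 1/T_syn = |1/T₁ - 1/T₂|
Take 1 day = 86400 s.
T₁ = 17.75 days = 1.5336 × 10^6 s
T₂ = 6.142 hours = 22111.2 s
1/T₁ = 6.52061 × 10^-7 s⁻¹
1/T₂ = 4.52259 × 10^-5 s⁻¹
|1/T₁ − 1/T₂| = 4.45739 × 10^-5 s⁻¹
T_syn = 1 / |1/T₁ − 1/T₂| = 22434.7 s ≈ 6.232 hours

Final answer: T_syn = 6.232 hours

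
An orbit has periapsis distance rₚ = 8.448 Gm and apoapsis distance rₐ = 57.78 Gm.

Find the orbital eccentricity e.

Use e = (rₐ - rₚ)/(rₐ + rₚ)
rₚ = 8.448 Gm = 8.448 × 10^9 m
rₐ = 57.78 Gm = 5.778 × 10^10 m
rₐ − rₚ = 4.9332 × 10^10 m
rₐ + rₚ = 6.6228 × 10^10 m
e = (rₐ − rₚ)/(rₐ + rₚ) = 0.744881

Final answer: e = 0.7449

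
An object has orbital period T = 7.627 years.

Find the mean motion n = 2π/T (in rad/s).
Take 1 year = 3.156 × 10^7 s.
T = 7.627 years = 2.40708 × 10^8 s
n = 2π / (2.40708 × 10^8 s) = 2.61029 × 10^-8 rad/s ≈ 2.61 × 10^-8 rad/s

Final answer: n = 2.61 × 10^-8 rad/s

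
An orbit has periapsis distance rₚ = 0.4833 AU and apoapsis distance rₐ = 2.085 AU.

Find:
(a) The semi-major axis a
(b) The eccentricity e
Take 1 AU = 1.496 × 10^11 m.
rₚ = 0.4833 AU = 7.23017 × 10^10 m
rₐ = 2.085 AU = 3.11916 × 10^11 m
(a) a = (rₚ + rₐ)/2 = 1.92109 × 10^11 m ≈ 1.284 AU
(b) e = (rₐ − rₚ)/(rₐ + rₚ) = (2.39614 × 10^11) / (3.84218 × 10^11) = 0.623642

Final answer:
(a) a = 1.284 AU
(b) e = 0.6236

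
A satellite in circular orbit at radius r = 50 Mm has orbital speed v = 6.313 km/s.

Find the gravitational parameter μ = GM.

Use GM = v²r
r = 50 Mm = 5 × 10^7 m
v = 6.313 km/s = 6313 m/s
v² = 3.9854 × 10^7 m²/s²
GM = v²r = 3.9854 × 10^7 × 5 × 10^7 = 1.9927 × 10^15 m³/s²
GM ≈ 1.993 × 10^15 m³/s²

Final answer: GM = 1.993 × 10^15 m³/s²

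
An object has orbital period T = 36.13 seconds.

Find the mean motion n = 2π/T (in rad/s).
T = 36.13 seconds
n = 2π / 36.13 s = 0.173905 rad/s ≈ 0.1739 rad/s

Final answer: n = 0.1739 rad/s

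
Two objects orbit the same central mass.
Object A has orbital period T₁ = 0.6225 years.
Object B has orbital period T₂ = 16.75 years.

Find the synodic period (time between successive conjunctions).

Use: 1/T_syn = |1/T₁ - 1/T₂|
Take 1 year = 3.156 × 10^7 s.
T₁ = 0.6225 years = 1.96461 × 10^7 s
T₂ = 16.75 years = 5.2863 × 10^8 s
1/T₁ = 5.09007 × 10^-8 s⁻¹
1/T₂ = 1.89168 × 10^-9 s⁻¹
|1/T₁ − 1/T₂| = 4.9009 × 10^-8 s⁻¹
T_syn = 1 / |1/T₁ − 1/T₂| = 2.04044 × 10^7 s ≈ 0.6465 years

Final answer: T_syn = 0.6465 years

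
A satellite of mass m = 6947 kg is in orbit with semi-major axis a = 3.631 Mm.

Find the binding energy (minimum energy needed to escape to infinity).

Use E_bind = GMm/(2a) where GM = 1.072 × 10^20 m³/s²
a = 3.631 Mm = 3.631 × 10^6 m
GM = 1.072 × 10^20 m³/s²
m = 6947 kg
GMm = 1.072 × 10^20 × 6947 = 7.44718 × 10^23 m³·kg/s²
2a = 7.262 × 10^6 m
E_bind = GMm/(2a) = 1.0255 × 10^17 J ≈ 102.6 PJ

Final answer: 102.6 PJ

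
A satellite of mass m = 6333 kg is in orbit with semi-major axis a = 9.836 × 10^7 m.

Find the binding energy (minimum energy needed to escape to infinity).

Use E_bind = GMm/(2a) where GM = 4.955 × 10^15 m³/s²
a = 9.836 × 10^7 m
GM = 4.955 × 10^15 m³/s²
m = 6333 kg
GMm = 4.955 × 10^15 × 6333 = 3.138 × 10^19 m³·kg/s²
2a = 1.9672 × 10^8 m
E_bind = GMm/(2a) = 1.59516 × 10^11 J ≈ 159.5 GJ

Final answer: 159.5 GJ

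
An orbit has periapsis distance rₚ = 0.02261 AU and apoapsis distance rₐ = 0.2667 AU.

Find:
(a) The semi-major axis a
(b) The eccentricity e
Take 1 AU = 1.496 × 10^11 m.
rₚ = 0.02261 AU = 3.38246 × 10^9 m
rₐ = 0.2667 AU = 3.98983 × 10^10 m
(a) a = (rₚ + rₐ)/2 = 2.16404 × 10^10 m ≈ 0.1447 AU
(b) e = (rₐ − rₚ)/(rₐ + rₚ) = (3.65159 × 10^10) / (4.32808 × 10^10) = 0.843697

Final answer:
(a) a = 0.1447 AU
(b) e = 0.8437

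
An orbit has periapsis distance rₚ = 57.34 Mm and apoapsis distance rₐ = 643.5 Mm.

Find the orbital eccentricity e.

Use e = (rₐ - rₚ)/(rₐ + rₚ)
rₚ = 57.34 Mm = 5.734 × 10^7 m
rₐ = 643.5 Mm = 6.435 × 10^8 m
rₐ − rₚ = 5.8616 × 10^8 m
rₐ + rₚ = 7.0084 × 10^8 m
e = (rₐ − rₚ)/(rₐ + rₚ) = 0.836368

Final answer: e = 0.8364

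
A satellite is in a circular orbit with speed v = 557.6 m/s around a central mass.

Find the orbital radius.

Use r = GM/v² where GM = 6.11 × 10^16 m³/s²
v = 557.6 m/s
GM = 6.11 × 10^16 m³/s²
v² = 310918 m²/s²
r = GM/v² = (6.11 × 10^16) / 310918 = 1.96515 × 10^11 m ≈ 196.5 Gm

Final answer: 196.5 Gm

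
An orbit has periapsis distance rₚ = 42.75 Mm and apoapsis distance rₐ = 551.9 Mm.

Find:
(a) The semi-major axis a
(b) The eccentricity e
rₚ = 42.75 Mm = 4.275 × 10^7 m
rₐ = 551.9 Mm = 5.519 × 10^8 m
(a) a = (rₚ + rₐ)/2 = 2.97325 × 10^8 m ≈ 297.3 Mm
(b) e = (rₐ − rₚ)/(rₐ + rₚ) = (5.0915 × 10^8) / (5.9465 × 10^8) = 0.856218

Final answer:
(a) a = 297.3 Mm
(b) e = 0.8562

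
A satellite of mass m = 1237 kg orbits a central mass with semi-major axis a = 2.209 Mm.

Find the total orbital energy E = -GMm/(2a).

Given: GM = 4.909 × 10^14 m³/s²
a = 2.209 Mm = 2.209 × 10^6 m
GM = 4.909 × 10^14 m³/s²
2a = 4.418 × 10^6 m
GMm = 4.909 × 10^14 × 1237 = 6.07243 × 10^17 m³·kg/s²
E = −GMm/(2a) = -1.37448 × 10^11 J ≈ -137.4 GJ

Final answer: -137.4 GJ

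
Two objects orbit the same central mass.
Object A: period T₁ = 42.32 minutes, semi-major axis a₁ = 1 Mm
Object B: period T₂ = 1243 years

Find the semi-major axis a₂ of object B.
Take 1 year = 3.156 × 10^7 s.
T₁ = 42.32 minutes = 2539.2 s
T₂ = 1243 years = 3.92291 × 10^10 s
a₁ = 1 Mm = 1 × 10^6 m
Kepler's third law: (T₂/T₁)² = (a₂/a₁)³  ⇒  a₂ = a₁ (T₂/T₁)^(2/3)
T₂/T₁ = 1.54494 × 10^7
(T₂/T₁)^(2/3) = 62030.8
a₂ = 1 × 10^6 m × 62030.8 = 6.20308 × 10^10 m ≈ 62.03 Gm

Final answer: a₂ = 62.03 Gm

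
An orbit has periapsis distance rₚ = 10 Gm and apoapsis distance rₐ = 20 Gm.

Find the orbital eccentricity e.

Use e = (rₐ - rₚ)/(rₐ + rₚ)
rₚ = 10 Gm = 1 × 10^10 m
rₐ = 20 Gm = 2 × 10^10 m
rₐ − rₚ = 1 × 10^10 m
rₐ + rₚ = 3 × 10^10 m
e = (rₐ − rₚ)/(rₐ + rₚ) = 0.333333

Final answer: e = 0.3333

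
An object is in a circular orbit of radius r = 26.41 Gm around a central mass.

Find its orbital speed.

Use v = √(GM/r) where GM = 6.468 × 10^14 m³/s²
r = 26.41 Gm = 2.641 × 10^10 m
GM = 6.468 × 10^14 m³/s²
GM/r = (6.468 × 10^14) / (2.641 × 10^10) = 24490.7 m²/s²
v = √(GM/r) = 156.495 m/s ≈ 156.5 m/s

Final answer: 156.5 m/s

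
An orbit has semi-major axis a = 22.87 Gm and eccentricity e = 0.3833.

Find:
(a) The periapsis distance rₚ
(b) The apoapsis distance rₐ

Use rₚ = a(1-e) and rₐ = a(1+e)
a = 22.87 Gm = 2.287 × 10^10 m
e = 0.3833:  1 − e = 0.6167,  1 + e = 1.3833
(a) rₚ = a(1 − e) = 2.287 × 10^10 m × 0.6167 = 1.41039 × 10^10 m ≈ 14.1 Gm
(b) rₐ = a(1 + e) = 2.287 × 10^10 m × 1.3833 = 3.16361 × 10^10 m ≈ 31.64 Gm

Final answer:
(a) rₚ = 14.1 Gm
(b) rₐ = 31.64 Gm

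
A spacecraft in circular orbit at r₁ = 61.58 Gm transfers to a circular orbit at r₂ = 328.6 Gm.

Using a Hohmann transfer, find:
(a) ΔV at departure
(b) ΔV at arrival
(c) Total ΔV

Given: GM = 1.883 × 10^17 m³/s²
r₁ = 61.58 Gm = 6.158 × 10^10 m
r₂ = 328.6 Gm = 3.286 × 10^11 m
GM = 1.883 × 10^17 m³/s²
Transfer ellipse: a_t = (r₁ + r₂)/2 = 1.9509 × 10^11 m
Circular speed at r₁: v₁ = √(GM/r₁) = 1748.66 m/s
Transfer speed at r₁ (periapsis): v₁ₜ = √(GM(2/r₁ − 1/a_t)) = 2269.46 m/s
(a) ΔV₁ = v₁ₜ − v₁ = 520.795 m/s ≈ 520.8 m/s
Circular speed at r₂: v₂ = √(GM/r₂) = 756.992 m/s
Transfer speed at r₂ (apoapsis): v₂ₜ = √(GM(2/r₂ − 1/a_t)) = 425.298 m/s
(b) ΔV₂ = v₂ − v₂ₜ = 331.694 m/s ≈ 331.7 m/s
(c) ΔV_total = ΔV₁ + ΔV₂ = 852.489 m/s ≈ 852.5 m/s

Final answer:
(a) ΔV₁ = 520.8 m/s
(b) ΔV₂ = 331.7 m/s
(c) ΔV_total = 852.5 m/s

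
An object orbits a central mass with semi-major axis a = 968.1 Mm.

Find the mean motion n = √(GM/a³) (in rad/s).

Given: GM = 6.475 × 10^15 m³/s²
a = 968.1 Mm = 9.681 × 10^8 m
GM = 6.475 × 10^15 m³/s²
a³ = 9.0732 × 10^26 m³
GM/a³ = (6.475 × 10^15) / (9.0732 × 10^26) = 7.1364 × 10^-12 s⁻²
n = √(GM/a³) = 2.6714 × 10^-6 rad/s ≈ 2.671 × 10^-6 rad/s

Final answer: n = 2.671 × 10^-6 rad/s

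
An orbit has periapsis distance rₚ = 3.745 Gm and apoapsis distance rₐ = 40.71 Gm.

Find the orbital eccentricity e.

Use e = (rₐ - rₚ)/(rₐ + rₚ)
rₚ = 3.745 Gm = 3.745 × 10^9 m
rₐ = 40.71 Gm = 4.071 × 10^10 m
rₐ − rₚ = 3.6965 × 10^10 m
rₐ + rₚ = 4.4455 × 10^10 m
e = (rₐ − rₚ)/(rₐ + rₚ) = 0.831515

Final answer: e = 0.8315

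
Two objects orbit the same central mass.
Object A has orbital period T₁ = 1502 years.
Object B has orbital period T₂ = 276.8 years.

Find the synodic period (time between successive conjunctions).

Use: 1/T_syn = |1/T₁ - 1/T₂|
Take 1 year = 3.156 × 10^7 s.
T₁ = 1502 years = 4.74031 × 10^10 s
T₂ = 276.8 years = 8.73581 × 10^9 s
1/T₁ = 2.10957 × 10^-11 s⁻¹
1/T₂ = 1.14471 × 10^-10 s⁻¹
|1/T₁ − 1/T₂| = 9.33757 × 10^-11 s⁻¹
T_syn = 1 / |1/T₁ − 1/T₂| = 1.07094 × 10^10 s ≈ 339.3 years

Final answer: T_syn = 339.3 years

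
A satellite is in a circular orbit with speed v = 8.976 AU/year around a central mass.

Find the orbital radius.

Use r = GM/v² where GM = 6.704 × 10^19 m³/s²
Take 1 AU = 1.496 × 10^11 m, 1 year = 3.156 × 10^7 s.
v = 8.976 AU/year = 42547.8 m/s
GM = 6.704 × 10^19 m³/s²
v² = 1.81032 × 10^9 m²/s²
r = GM/v² = (6.704 × 10^19) / (1.81032 × 10^9) = 3.70322 × 10^10 m ≈ 0.2475 AU

Final answer: 0.2475 AU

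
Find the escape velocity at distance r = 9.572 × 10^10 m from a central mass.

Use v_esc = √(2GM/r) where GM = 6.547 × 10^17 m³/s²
r = 9.572 × 10^10 m
GM = 6.547 × 10^17 m³/s²
2GM/r = 2 × (6.547 × 10^17) / (9.572 × 10^10) = 1.36795 × 10^7 m²/s²
v_esc = √(2GM/r) = 3698.58 m/s ≈ 3.699 km/s

Final answer: 3.699 km/s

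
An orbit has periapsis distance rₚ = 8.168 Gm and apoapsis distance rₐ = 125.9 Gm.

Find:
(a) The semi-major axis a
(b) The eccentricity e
rₚ = 8.168 Gm = 8.168 × 10^9 m
rₐ = 125.9 Gm = 1.259 × 10^11 m
(a) a = (rₚ + rₐ)/2 = 6.7034 × 10^10 m ≈ 67.03 Gm
(b) e = (rₐ − rₚ)/(rₐ + rₚ) = (1.17732 × 10^11) / (1.34068 × 10^11) = 0.878151

Final answer:
(a) a = 67.03 Gm
(b) e = 0.8782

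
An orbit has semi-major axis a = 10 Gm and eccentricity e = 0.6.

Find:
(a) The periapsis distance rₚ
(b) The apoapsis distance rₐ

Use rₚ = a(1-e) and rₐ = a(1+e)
a = 10 Gm = 1 × 10^10 m
e = 0.6:  1 − e = 0.4,  1 + e = 1.6
(a) rₚ = a(1 − e) = 1 × 10^10 m × 0.4 = 4 × 10^9 m ≈ 4 Gm
(b) rₐ = a(1 + e) = 1 × 10^10 m × 1.6 = 1.6 × 10^10 m ≈ 16 Gm

Final answer:
(a) rₚ = 4 Gm
(b) rₐ = 16 Gm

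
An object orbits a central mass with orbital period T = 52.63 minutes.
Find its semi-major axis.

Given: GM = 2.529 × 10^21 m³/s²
T = 52.63 minutes = 3157.8 s
GM = 2.529 × 10^21 m³/s²
Kepler's third law: a³ = GM T² / (4π²)
T² = 9.9717 × 10^6 s²
a³ = (2.529 × 10^21) × (9.9717 × 10^6) / (4π²) = 6.3879 × 10^26 m³
a = (a³)^(1/3) = 8.61231 × 10^8 m ≈ 861.2 Mm

Final answer: 861.2 Mm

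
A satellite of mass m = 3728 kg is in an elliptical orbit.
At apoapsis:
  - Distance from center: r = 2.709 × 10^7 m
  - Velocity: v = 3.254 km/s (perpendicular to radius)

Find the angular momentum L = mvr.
r = 2.709 × 10^7 m
v = 3.254 km/s = 3254 m/s
vr = 3254 × 2.709 × 10^7 = 8.81509 × 10^10 m²/s
L = m × vr = 3728 × 8.81509 × 10^10 = 3.28626 × 10^14 kg·m²/s ≈ 3.286 × 10^14 kg·m²/s

Final answer: L = 3.286 × 10^14 kg·m²/s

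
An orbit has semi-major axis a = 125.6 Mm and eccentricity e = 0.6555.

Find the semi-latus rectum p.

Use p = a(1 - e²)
a = 125.6 Mm = 1.256 × 10^8 m
e = 0.6555,  e² = 0.42968,  1 − e² = 0.57032
p = a(1 − e²) = 1.256 × 10^8 m × 0.57032 = 7.16322 × 10^7 m ≈ 71.63 Mm

Final answer: p = 71.63 Mm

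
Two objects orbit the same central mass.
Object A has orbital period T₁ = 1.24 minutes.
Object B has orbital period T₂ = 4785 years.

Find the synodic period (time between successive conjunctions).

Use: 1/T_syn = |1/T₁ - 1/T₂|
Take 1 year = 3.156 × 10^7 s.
T₁ = 1.24 minutes = 74.4 s
T₂ = 4785 years = 1.51015 × 10^11 s
1/T₁ = 0.0134409 s⁻¹
1/T₂ = 6.62188 × 10^-12 s⁻¹
|1/T₁ − 1/T₂| = 0.0134409 s⁻¹
T_syn = 1 / |1/T₁ − 1/T₂| = 74.4 s ≈ 1.24 minutes

Final answer: T_syn = 1.24 minutes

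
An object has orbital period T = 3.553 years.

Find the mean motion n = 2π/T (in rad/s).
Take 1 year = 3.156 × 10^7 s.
T = 3.553 years = 1.12133 × 10^8 s
n = 2π / (1.12133 × 10^8 s) = 5.60335 × 10^-8 rad/s ≈ 5.603 × 10^-8 rad/s

Final answer: n = 5.603 × 10^-8 rad/s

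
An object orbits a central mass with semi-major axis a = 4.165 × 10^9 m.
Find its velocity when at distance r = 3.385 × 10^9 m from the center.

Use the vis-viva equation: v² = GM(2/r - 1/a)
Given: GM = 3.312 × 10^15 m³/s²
a = 4.165 × 10^9 m
r = 3.385 × 10^9 m
GM = 3.312 × 10^15 m³/s²
2/r − 1/a = 5.90842 × 10^-10 − 2.40096 × 10^-10 = 3.50746 × 10^-10 m⁻¹
v² = GM (2/r − 1/a) = 1.16167 × 10^6 m²/s²
v = 1077.81 m/s ≈ 1.078 km/s

Final answer: 1.078 km/s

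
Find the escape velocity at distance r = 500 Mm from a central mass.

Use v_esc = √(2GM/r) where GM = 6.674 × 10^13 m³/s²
r = 500 Mm = 5 × 10^8 m
GM = 6.674 × 10^13 m³/s²
2GM/r = 2 × (6.674 × 10^13) / (5 × 10^8) = 266960 m²/s²
v_esc = √(2GM/r) = 516.682 m/s ≈ 516.7 m/s

Final answer: 516.7 m/s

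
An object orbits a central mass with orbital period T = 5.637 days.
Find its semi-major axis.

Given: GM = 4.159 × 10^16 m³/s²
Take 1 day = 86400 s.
T = 5.637 days = 487037 s
GM = 4.159 × 10^16 m³/s²
Kepler's third law: a³ = GM T² / (4π²)
T² = 2.37205 × 10^11 s²
a³ = (4.159 × 10^16) × (2.37205 × 10^11) / (4π²) = 2.49892 × 10^26 m³
a = (a³)^(1/3) = 6.2987 × 10^8 m ≈ 629.9 Mm

Final answer: 629.9 Mm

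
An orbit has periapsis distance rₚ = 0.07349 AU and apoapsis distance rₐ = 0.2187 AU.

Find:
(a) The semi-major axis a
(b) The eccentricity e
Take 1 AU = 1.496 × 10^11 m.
rₚ = 0.07349 AU = 1.09941 × 10^10 m
rₐ = 0.2187 AU = 3.27175 × 10^10 m
(a) a = (rₚ + rₐ)/2 = 2.18558 × 10^10 m ≈ 0.1461 AU
(b) e = (rₐ − rₚ)/(rₐ + rₚ) = (2.17234 × 10^10) / (4.37116 × 10^10) = 0.496971

Final answer:
(a) a = 0.1461 AU
(b) e = 0.497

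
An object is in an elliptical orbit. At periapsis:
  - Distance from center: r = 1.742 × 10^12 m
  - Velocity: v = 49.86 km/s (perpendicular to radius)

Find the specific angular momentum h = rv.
r = 1.742 × 10^12 m
v = 49.86 km/s = 49860 m/s
h = rv = 1.742 × 10^12 × 49860 = 8.68561 × 10^16 m²/s ≈ 8.686 × 10^16 m²/s

Final answer: h = 8.686 × 10^16 m²/s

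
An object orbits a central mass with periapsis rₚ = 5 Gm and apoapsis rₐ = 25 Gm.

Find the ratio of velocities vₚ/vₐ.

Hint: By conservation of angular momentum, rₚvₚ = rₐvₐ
rₚ = 5 Gm = 5 × 10^9 m
rₐ = 25 Gm = 2.5 × 10^10 m
rₚvₚ = rₐvₐ  ⇒  vₚ/vₐ = rₐ/rₚ
vₚ/vₐ = (2.5 × 10^10) / (5 × 10^9) = 5

Final answer: vₚ/vₐ = 5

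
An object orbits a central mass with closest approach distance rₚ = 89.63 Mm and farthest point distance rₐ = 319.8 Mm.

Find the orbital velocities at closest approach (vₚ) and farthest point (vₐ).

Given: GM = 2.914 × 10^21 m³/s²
rₚ = 89.63 Mm = 8.963 × 10^7 m
rₐ = 319.8 Mm = 3.198 × 10^8 m
GM = 2.914 × 10^21 m³/s²
a = (rₚ + rₐ)/2 = 2.04715 × 10^8 m
Vis-viva: v² = GM (2/r − 1/a)
vₚ² = 2.914 × 10^21 × (2.2314 × 10^-8 − 4.88484 × 10^-9) = 5.07884 × 10^13 m²/s²
vₚ = 7.1266 × 10^6 m/s ≈ 7127 km/s
vₐ² = 2.914 × 10^21 × (6.25391 × 10^-9 − 4.88484 × 10^-9) = 3.98947 × 10^12 m²/s²
vₐ = 1.99736 × 10^6 m/s ≈ 1997 km/s

Final answer: vₚ = 7127 km/s, vₐ = 1997 km/s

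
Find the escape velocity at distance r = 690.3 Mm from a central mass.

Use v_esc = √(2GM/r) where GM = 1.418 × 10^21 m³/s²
r = 690.3 Mm = 6.903 × 10^8 m
GM = 1.418 × 10^21 m³/s²
2GM/r = 2 × (1.418 × 10^21) / (6.903 × 10^8) = 4.10836 × 10^12 m²/s²
v_esc = √(2GM/r) = 2.02691 × 10^6 m/s ≈ 2027 km/s

Final answer: 2027 km/s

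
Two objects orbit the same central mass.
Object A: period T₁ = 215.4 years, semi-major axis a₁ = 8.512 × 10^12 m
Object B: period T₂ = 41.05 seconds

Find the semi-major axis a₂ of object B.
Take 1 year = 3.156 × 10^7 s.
T₁ = 215.4 years = 6.79802 × 10^9 s
T₂ = 41.05 seconds
a₁ = 8.512 × 10^12 m
Kepler's third law: (T₂/T₁)² = (a₂/a₁)³  ⇒  a₂ = a₁ (T₂/T₁)^(2/3)
T₂/T₁ = 6.03852 × 10^-9
(T₂/T₁)^(2/3) = 3.31604 × 10^-6
a₂ = 8.512 × 10^12 m × 3.31604 × 10^-6 = 2.82262 × 10^7 m ≈ 2.823 × 10^7 m

Final answer: a₂ = 2.823 × 10^7 m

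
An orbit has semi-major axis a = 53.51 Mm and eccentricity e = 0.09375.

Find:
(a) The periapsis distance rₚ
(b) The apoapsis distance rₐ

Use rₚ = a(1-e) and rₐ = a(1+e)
a = 53.51 Mm = 5.351 × 10^7 m
e = 0.09375:  1 − e = 0.90625,  1 + e = 1.09375
(a) rₚ = a(1 − e) = 5.351 × 10^7 m × 0.90625 = 4.84934 × 10^7 m ≈ 48.49 Mm
(b) rₐ = a(1 + e) = 5.351 × 10^7 m × 1.09375 = 5.85266 × 10^7 m ≈ 58.53 Mm

Final answer:
(a) rₚ = 48.49 Mm
(b) rₐ = 58.53 Mm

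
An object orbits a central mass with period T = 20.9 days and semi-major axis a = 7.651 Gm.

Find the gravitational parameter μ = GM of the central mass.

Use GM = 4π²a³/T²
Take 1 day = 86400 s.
T = 20.9 days = 1.80576 × 10^6 s
a = 7.651 Gm = 7.651 × 10^9 m
a³ = 4.47873 × 10^29 m³
T² = 3.26077 × 10^12 s²
GM = 4π² × (4.47873 × 10^29) / (3.26077 × 10^12) = 5.42243 × 10^18 m³/s²
GM ≈ 5.422 × 10^18 m³/s²

Final answer: GM = 5.422 × 10^18 m³/s²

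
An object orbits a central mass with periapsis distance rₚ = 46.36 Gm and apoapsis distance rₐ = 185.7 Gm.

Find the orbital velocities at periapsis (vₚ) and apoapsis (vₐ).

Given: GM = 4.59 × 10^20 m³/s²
rₚ = 46.36 Gm = 4.636 × 10^10 m
rₐ = 185.7 Gm = 1.857 × 10^11 m
GM = 4.59 × 10^20 m³/s²
a = (rₚ + rₐ)/2 = 1.1603 × 10^11 m
Vis-viva: v² = GM (2/r − 1/a)
vₚ² = 4.59 × 10^20 × (4.31406 × 10^-11 − 8.61846 × 10^-12) = 1.58457 × 10^10 m²/s²
vₚ = 125880 m/s ≈ 125.9 km/s
vₐ² = 4.59 × 10^20 × (1.07701 × 10^-11 − 8.61846 × 10^-12) = 9.87584 × 10^8 m²/s²
vₐ = 31425.8 m/s ≈ 31.43 km/s

Final answer: vₚ = 125.9 km/s, vₐ = 31.43 km/s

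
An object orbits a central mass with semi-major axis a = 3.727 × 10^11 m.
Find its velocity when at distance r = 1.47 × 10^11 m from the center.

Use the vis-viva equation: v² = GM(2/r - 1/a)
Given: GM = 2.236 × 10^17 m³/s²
a = 3.727 × 10^11 m
r = 1.47 × 10^11 m
GM = 2.236 × 10^17 m³/s²
2/r − 1/a = 1.36054 × 10^-11 − 2.68312 × 10^-12 = 1.09223 × 10^-11 m⁻¹
v² = GM (2/r − 1/a) = 2.44223 × 10^6 m²/s²
v = 1562.76 m/s ≈ 1.563 km/s

Final answer: 1.563 km/s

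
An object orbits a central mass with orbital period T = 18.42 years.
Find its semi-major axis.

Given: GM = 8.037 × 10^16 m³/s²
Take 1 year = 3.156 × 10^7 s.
T = 18.42 years = 5.81335 × 10^8 s
GM = 8.037 × 10^16 m³/s²
Kepler's third law: a³ = GM T² / (4π²)
T² = 3.37951 × 10^17 s²
a³ = (8.037 × 10^16) × (3.37951 × 10^17) / (4π²) = 6.87998 × 10^32 m³
a = (a³)^(1/3) = 8.828 × 10^10 m ≈ 88.28 Gm

Final answer: 88.28 Gm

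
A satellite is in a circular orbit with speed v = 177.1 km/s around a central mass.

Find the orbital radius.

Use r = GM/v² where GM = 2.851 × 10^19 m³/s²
v = 177.1 km/s = 177100 m/s
GM = 2.851 × 10^19 m³/s²
v² = 3.13644 × 10^10 m²/s²
r = GM/v² = (2.851 × 10^19) / (3.13644 × 10^10) = 9.08992 × 10^8 m ≈ 9.09 × 10^8 m

Final answer: 9.09 × 10^8 m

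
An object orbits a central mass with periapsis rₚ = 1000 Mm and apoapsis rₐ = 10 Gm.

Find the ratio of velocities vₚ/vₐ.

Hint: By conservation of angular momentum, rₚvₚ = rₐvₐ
rₚ = 1000 Mm = 1 × 10^9 m
rₐ = 10 Gm = 1 × 10^10 m
rₚvₚ = rₐvₐ  ⇒  vₚ/vₐ = rₐ/rₚ
vₚ/vₐ = (1 × 10^10) / (1 × 10^9) = 10

Final answer: vₚ/vₐ = 10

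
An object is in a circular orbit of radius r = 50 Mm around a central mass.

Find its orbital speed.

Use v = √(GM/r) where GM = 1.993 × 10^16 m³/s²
r = 50 Mm = 5 × 10^7 m
GM = 1.993 × 10^16 m³/s²
GM/r = (1.993 × 10^16) / (5 × 10^7) = 3.986 × 10^8 m²/s²
v = √(GM/r) = 19965 m/s ≈ 19.96 km/s

Final answer: 19.96 km/s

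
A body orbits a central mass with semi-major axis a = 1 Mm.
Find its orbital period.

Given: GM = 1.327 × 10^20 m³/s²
a = 1 Mm = 1 × 10^6 m
GM = 1.327 × 10^20 m³/s²
a³ = 1 × 10^18 m³
T = 2π √(a³/GM) = 2π √((1 × 10^18) / (1.327 × 10^20)) = 2π × 0.086809 s
T = 0.545437 s ≈ 0.5454 seconds

Final answer: 0.5454 seconds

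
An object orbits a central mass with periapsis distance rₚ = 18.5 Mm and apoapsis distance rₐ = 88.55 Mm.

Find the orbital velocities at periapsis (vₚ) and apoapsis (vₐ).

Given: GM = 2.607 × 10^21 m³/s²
rₚ = 18.5 Mm = 1.85 × 10^7 m
rₐ = 88.55 Mm = 8.855 × 10^7 m
GM = 2.607 × 10^21 m³/s²
a = (rₚ + rₐ)/2 = 5.3525 × 10^7 m
Vis-viva: v² = GM (2/r − 1/a)
vₚ² = 2.607 × 10^21 × (1.08108 × 10^-7 − 1.86829 × 10^-8) = 2.33132 × 10^14 m²/s²
vₚ = 1.52686 × 10^7 m/s ≈ 1.527 × 10^4 km/s
vₐ² = 2.607 × 10^21 × (2.25861 × 10^-8 − 1.86829 × 10^-8) = 1.01758 × 10^13 m²/s²
vₐ = 3.18995 × 10^6 m/s ≈ 3190 km/s

Final answer: vₚ = 1.527 × 10^4 km/s, vₐ = 3190 km/s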